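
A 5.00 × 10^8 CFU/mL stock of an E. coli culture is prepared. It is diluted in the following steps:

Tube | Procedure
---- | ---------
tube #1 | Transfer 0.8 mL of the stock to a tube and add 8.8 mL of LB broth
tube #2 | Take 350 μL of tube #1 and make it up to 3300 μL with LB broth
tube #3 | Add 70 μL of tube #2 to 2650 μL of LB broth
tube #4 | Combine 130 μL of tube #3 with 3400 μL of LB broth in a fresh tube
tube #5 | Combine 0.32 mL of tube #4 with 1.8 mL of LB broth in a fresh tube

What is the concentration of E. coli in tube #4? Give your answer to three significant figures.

Step 1: 0.8 mL + 8.8 mL = 9.6 mL total → factor 9.6/0.8 = 12
Step 2: 350 μL brought to 3300 μL → factor 3300/350 = 9.4286
Step 3: 70 μL + 2650 μL = 2720 μL total → factor 2720/70 = 38.857
Step 4: 130 μL + 3400 μL = 3530 μL total → factor 3530/130 = 27.154
Dilution factor through tube #4 = 12 × 9.4286 × 38.857 × 27.154 = 1.1938 × 10^5
[tube #4] = 5.00 × 10^8 CFU/mL / 1.1938 × 10^5 = 4.19 × 10^3 CFU/mL

4.19 × 10^3 CFU/mL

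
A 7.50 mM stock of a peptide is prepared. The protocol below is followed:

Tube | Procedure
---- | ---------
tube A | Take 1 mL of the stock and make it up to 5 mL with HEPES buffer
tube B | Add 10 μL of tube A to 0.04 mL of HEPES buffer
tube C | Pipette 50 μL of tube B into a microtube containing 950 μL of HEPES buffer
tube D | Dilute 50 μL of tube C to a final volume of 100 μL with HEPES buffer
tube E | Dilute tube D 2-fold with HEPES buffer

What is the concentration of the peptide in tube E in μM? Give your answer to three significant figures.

Step 1: 1 mL brought to 5 mL → factor 5/1 = 5
Step 2: 10 μL + 0.04 mL = 50 μL total → factor 50/10 = 5
Step 3: 50 μL + 950 μL = 1000 μL total → factor 1000/50 = 20
Step 4: 50 μL brought to 100 μL → factor 100/50 = 2
Step 5: 2-fold → factor 2
Overall dilution factor = 5 × 5 × 20 × 2 × 2 = 2000
Final = 7.50 mM / 2000 = 0.003750 mM = 3.75 μM

3.75 μM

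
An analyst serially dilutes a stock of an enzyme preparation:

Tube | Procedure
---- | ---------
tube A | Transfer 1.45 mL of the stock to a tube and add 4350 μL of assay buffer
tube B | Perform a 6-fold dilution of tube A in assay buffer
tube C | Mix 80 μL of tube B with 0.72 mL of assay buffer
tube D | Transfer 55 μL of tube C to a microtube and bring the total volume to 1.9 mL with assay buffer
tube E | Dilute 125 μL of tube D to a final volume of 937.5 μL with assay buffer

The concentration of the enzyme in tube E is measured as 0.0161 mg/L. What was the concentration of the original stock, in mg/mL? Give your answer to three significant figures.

1.00 mg/mL

Step 1: 1.45 mL + 4350 μL = 5.8 mL total → factor 5.8/1.45 = 4
Step 2: 6-fold → factor 6
Step 3: 80 μL + 0.72 mL = 800 μL total → factor 800/80 = 10
Step 4: 55 μL brought to 1.9 mL → factor 1900/55 = 34.545
Step 5: 125 μL brought to 937.5 μL → factor 937.5/125 = 7.5
Overall dilution factor = 4 × 6 × 10 × 34.545 × 7.5 = 62182
Stock = 0.0161 mg/L × 62182 = 1001 mg/L = 1.00 mg/mL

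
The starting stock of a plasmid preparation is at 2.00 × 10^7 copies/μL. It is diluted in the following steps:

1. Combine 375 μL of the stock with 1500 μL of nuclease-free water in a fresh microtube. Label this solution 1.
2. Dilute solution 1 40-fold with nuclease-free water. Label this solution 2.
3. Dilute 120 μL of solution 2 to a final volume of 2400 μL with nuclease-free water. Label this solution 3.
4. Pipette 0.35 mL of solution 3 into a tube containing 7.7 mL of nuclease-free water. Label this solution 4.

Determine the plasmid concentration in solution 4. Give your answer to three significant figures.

217 copies/μL

Step 1: 375 μL + 1500 μL = 1875 μL total → factor 1875/375 = 5
Step 2: 40-fold → factor 40
Step 3: 120 μL brought to 2400 μL → factor 2400/120 = 20
Step 4: 0.35 mL + 7.7 mL = 8.05 mL total → factor 8.05/0.35 = 23
Overall dilution factor = 5 × 40 × 20 × 23 = 92000
Final = 2.00 × 10^7 copies/μL / 92000 = 217 copies/μL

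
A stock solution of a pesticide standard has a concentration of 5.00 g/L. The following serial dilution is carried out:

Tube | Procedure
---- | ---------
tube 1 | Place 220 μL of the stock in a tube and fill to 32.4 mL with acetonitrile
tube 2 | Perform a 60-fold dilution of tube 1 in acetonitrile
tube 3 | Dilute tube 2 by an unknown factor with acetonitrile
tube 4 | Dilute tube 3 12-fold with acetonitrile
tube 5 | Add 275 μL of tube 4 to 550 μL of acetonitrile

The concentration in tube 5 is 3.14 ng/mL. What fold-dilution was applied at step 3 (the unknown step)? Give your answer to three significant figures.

5.01-fold

Step 1: 220 μL brought to 32.4 mL → factor 32400/220 = 147.27
Step 2: 60-fold → factor 60
Step 3: unknown factor x
Step 4: 12-fold → factor 12
Step 5: 275 μL + 550 μL = 825 μL total → factor 825/275 = 3
Product of known-step factors = 3.1811 × 10^5
Overall factor = 5.00 g/L / (3.14 ng/mL) = 1.5924 × 10^6
x = 1.5924 × 10^6 / 3.1811 × 10^5 = 5.01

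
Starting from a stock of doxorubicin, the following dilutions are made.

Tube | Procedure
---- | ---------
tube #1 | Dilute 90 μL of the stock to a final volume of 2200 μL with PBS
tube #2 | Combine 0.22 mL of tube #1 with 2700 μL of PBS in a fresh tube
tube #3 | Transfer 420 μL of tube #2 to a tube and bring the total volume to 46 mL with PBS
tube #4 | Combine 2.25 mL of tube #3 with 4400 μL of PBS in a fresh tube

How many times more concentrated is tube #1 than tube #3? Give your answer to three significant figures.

1.45 × 10^3

Step 1: 90 μL brought to 2200 μL → factor 2200/90 = 24.444
Step 2: 0.22 mL + 2700 μL = 2.92 mL total → factor 2.92/0.22 = 13.273
Step 3: 420 μL brought to 46 mL → factor 46000/420 = 109.52
Dilution factor to tube #1 = 24.444; to tube #3 = 35534
[tube #1]/[tube #3] = (factor to tube #3)/(factor to tube #1) = 35534/24.444 = 1.45 × 10^3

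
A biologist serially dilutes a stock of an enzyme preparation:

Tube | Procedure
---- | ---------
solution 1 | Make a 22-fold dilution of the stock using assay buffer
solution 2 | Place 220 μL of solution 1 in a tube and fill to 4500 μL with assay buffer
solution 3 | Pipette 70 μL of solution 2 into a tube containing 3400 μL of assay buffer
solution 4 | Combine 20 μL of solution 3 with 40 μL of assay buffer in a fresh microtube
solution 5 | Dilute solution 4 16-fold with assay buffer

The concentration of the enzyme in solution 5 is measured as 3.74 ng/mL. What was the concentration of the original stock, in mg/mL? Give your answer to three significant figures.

Step 1: 22-fold → factor 22
Step 2: 220 μL brought to 4500 μL → factor 4500/220 = 20.455
Step 3: 70 μL + 3400 μL = 3470 μL total → factor 3470/70 = 49.571
Step 4: 20 μL + 40 μL = 60 μL total → factor 60/20 = 3
Step 5: 16-fold → factor 16
Overall dilution factor = 22 × 20.455 × 49.571 × 3 × 16 = 1.0707 × 10^6
Stock = 3.74 ng/mL × 1.0707 × 10^6 = 4.005 × 10^6 ng/mL = 4.00 mg/mL

4.00 mg/mL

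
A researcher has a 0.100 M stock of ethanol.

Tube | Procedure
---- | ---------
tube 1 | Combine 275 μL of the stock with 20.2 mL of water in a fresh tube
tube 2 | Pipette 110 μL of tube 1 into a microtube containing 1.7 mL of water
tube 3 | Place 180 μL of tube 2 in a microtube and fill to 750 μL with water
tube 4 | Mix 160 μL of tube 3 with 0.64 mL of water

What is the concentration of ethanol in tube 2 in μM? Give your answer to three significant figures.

Step 1: 275 μL + 20.2 mL = 20475 μL total → factor 20475/275 = 74.455
Step 2: 110 μL + 1.7 mL = 1810 μL total → factor 1810/110 = 16.455
Dilution factor through tube 2 = 74.455 × 16.455 = 1225.1
[tube 2] = 0.100 M / 1225.1 = 8.162 × 10^-5 M = 81.6 μM

81.6 μM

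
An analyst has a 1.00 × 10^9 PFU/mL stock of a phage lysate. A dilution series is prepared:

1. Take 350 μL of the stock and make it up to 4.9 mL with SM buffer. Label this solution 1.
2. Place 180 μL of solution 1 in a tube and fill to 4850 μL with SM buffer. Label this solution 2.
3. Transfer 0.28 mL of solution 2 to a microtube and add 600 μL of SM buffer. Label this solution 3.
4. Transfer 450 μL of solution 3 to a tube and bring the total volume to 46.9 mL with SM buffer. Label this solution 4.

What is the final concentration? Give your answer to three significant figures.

8.09 × 10^3 PFU/mL

Step 1: 350 μL brought to 4.9 mL → factor 4900/350 = 14
Step 2: 180 μL brought to 4850 μL → factor 4850/180 = 26.944
Step 3: 0.28 mL + 600 μL = 0.88 mL total → factor 0.88/0.28 = 3.1429
Step 4: 450 μL brought to 46.9 mL → factor 46900/450 = 104.22
Overall dilution factor = 14 × 26.944 × 3.1429 × 104.22 = 1.2356 × 10^5
Final = 1.00 × 10^9 PFU/mL / 1.2356 × 10^5 = 8.09 × 10^3 PFU/mL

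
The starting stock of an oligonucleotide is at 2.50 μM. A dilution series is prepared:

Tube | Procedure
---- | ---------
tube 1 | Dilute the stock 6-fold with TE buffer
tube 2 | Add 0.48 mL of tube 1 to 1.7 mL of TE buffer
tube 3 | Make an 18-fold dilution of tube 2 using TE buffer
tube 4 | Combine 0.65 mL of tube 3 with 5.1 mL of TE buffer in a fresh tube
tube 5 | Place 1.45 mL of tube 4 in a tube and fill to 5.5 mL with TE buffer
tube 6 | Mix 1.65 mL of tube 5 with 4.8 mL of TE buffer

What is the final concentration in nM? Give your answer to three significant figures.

Step 1: 6-fold → factor 6
Step 2: 0.48 mL + 1.7 mL = 2.18 mL total → factor 2.18/0.48 = 4.5417
Step 3: 18-fold → factor 18
Step 4: 0.65 mL + 5.1 mL = 5.75 mL total → factor 5.75/0.65 = 8.8462
Step 5: 1.45 mL brought to 5.5 mL → factor 5.5/1.45 = 3.7931
Step 6: 1.65 mL + 4.8 mL = 6.45 mL total → factor 6.45/1.65 = 3.9091
Overall dilution factor = 6 × 4.5417 × 18 × 8.8462 × 3.7931 × 3.9091 = 64337
Final = 2.50 μM / 64337 = 3.886 × 10^-5 μM = 0.0389 nM

0.0389 nM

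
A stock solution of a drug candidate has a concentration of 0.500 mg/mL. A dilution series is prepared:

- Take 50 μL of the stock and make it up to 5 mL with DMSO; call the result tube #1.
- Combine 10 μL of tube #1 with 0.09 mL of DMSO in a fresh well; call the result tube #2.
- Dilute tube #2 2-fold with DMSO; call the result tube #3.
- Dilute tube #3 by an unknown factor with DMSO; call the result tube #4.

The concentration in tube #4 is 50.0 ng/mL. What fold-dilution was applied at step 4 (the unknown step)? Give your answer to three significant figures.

Step 1: 50 μL brought to 5 mL → factor 5000/50 = 100
Step 2: 10 μL + 0.09 mL = 100 μL total → factor 100/10 = 10
Step 3: 2-fold → factor 2
Step 4: unknown factor x
Product of known-step factors = 2000
Overall factor = 0.500 mg/mL / (50.0 ng/mL) = 10000
x = 10000 / 2000 = 5.00

5.00-fold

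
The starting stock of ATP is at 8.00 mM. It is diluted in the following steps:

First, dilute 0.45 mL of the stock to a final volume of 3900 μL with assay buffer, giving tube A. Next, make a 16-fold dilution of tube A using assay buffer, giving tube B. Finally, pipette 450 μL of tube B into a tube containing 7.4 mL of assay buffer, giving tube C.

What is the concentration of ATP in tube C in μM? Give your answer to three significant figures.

3.31 μM

Step 1: 0.45 mL brought to 3900 μL → factor 3.9/0.45 = 8.6667
Step 2: 16-fold → factor 16
Step 3: 450 μL + 7.4 mL = 7850 μL total → factor 7850/450 = 17.444
Overall dilution factor = 8.6667 × 16 × 17.444 = 2419
Final = 8.00 mM / 2419 = 0.003307 mM = 3.31 μM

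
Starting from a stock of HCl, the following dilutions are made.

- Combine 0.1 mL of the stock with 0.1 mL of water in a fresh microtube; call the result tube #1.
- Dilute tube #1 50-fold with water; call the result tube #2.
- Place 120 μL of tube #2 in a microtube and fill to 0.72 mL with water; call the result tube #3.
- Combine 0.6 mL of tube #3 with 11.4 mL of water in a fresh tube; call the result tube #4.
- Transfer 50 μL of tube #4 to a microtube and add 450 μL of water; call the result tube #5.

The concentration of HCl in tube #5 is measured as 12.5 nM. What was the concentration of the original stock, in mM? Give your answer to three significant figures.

Step 1: 0.1 mL + 0.1 mL = 0.2 mL total → factor 0.2/0.1 = 2
Step 2: 50-fold → factor 50
Step 3: 120 μL brought to 0.72 mL → factor 720/120 = 6
Step 4: 0.6 mL + 11.4 mL = 12 mL total → factor 12/0.6 = 20
Step 5: 50 μL + 450 μL = 500 μL total → factor 500/50 = 10
Overall dilution factor = 2 × 50 × 6 × 20 × 10 = 1.2 × 10^5
Stock = 12.5 nM × 1.2 × 10^5 = 1.500 × 10^6 nM = 1.50 mM

1.50 mM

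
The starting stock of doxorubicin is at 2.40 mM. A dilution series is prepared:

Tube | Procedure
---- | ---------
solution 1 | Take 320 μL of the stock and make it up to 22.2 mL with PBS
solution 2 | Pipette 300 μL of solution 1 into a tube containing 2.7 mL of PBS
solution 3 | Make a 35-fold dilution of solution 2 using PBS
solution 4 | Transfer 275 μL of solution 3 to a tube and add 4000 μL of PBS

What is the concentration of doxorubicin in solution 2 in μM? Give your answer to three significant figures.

Step 1: 320 μL brought to 22.2 mL → factor 22200/320 = 69.375
Step 2: 300 μL + 2.7 mL = 3000 μL total → factor 3000/300 = 10
Dilution factor through solution 2 = 69.375 × 10 = 693.75
[solution 2] = 2.40 mM / 693.75 = 0.003459 mM = 3.46 μM

3.46 μM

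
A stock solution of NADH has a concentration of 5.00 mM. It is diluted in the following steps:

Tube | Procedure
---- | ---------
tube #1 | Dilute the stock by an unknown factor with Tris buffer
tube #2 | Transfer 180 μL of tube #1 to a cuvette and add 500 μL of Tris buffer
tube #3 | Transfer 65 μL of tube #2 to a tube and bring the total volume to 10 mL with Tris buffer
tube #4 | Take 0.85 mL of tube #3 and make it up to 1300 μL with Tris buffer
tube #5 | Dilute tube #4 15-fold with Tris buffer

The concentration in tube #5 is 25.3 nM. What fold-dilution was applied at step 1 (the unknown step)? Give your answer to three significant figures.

14.8-fold

Step 1: unknown factor x
Step 2: 180 μL + 500 μL = 680 μL total → factor 680/180 = 3.7778
Step 3: 65 μL brought to 10 mL → factor 10000/65 = 153.85
Step 4: 0.85 mL brought to 1300 μL → factor 1.3/0.85 = 1.5294
Step 5: 15-fold → factor 15
Product of known-step factors = 13333
Overall factor = 5.00 mM / (25.3 nM) = 1.9763 × 10^5
x = 1.9763 × 10^5 / 13333 = 14.8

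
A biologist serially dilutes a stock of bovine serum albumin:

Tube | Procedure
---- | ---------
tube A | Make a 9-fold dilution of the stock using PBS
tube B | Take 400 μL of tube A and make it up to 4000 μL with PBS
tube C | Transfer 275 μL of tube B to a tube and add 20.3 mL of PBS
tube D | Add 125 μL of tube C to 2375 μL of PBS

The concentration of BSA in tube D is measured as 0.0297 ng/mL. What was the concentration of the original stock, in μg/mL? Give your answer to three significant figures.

Step 1: 9-fold → factor 9
Step 2: 400 μL brought to 4000 μL → factor 4000/400 = 10
Step 3: 275 μL + 20.3 mL = 20575 μL total → factor 20575/275 = 74.818
Step 4: 125 μL + 2375 μL = 2500 μL total → factor 2500/125 = 20
Overall dilution factor = 9 × 10 × 74.818 × 20 = 1.3467 × 10^5
Stock = 0.0297 ng/mL × 1.3467 × 10^5 = 4000 ng/mL = 4.00 μg/mL

4.00 μg/mL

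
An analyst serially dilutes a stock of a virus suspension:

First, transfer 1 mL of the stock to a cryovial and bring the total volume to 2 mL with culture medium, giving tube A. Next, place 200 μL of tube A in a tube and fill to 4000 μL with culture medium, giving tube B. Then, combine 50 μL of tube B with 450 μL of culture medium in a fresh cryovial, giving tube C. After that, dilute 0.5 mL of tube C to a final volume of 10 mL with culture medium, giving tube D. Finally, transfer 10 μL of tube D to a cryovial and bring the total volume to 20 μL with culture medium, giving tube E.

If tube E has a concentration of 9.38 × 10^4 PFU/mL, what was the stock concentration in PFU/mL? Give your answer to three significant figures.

1.50 × 10^9 PFU/mL

Step 1: 1 mL brought to 2 mL → factor 2/1 = 2
Step 2: 200 μL brought to 4000 μL → factor 4000/200 = 20
Step 3: 50 μL + 450 μL = 500 μL total → factor 500/50 = 10
Step 4: 0.5 mL brought to 10 mL → factor 10/0.5 = 20
Step 5: 10 μL brought to 20 μL → factor 20/10 = 2
Overall dilution factor = 2 × 20 × 10 × 20 × 2 = 16000
Stock = 9.38 × 10^4 PFU/mL × 16000 = 1.50 × 10^9 PFU/mL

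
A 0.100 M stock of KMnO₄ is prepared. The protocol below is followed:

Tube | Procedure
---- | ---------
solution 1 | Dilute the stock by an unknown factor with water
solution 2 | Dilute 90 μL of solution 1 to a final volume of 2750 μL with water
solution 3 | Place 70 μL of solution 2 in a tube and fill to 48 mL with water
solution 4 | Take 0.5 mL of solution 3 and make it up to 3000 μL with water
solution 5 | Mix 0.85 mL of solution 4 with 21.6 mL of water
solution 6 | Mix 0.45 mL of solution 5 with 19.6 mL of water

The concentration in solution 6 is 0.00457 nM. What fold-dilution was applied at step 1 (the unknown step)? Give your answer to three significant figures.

148-fold

Step 1: unknown factor x
Step 2: 90 μL brought to 2750 μL → factor 2750/90 = 30.556
Step 3: 70 μL brought to 48 mL → factor 48000/70 = 685.71
Step 4: 0.5 mL brought to 3000 μL → factor 3/0.5 = 6
Step 5: 0.85 mL + 21.6 mL = 22.45 mL total → factor 22.45/0.85 = 26.412
Step 6: 0.45 mL + 19.6 mL = 20.05 mL total → factor 20.05/0.45 = 44.556
Product of known-step factors = 1.4794 × 10^8
Overall factor = 0.100 M / (0.00457 nM) = 2.1882 × 10^10
x = 2.1882 × 10^10 / 1.4794 × 10^8 = 148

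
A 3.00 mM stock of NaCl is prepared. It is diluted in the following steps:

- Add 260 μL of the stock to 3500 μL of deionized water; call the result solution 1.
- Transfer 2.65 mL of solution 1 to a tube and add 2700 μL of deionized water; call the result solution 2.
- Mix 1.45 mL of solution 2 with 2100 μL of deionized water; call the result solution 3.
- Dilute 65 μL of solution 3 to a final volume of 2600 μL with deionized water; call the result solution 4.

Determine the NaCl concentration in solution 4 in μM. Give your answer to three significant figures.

1.05 μM

Step 1: 260 μL + 3500 μL = 3760 μL total → factor 3760/260 = 14.462
Step 2: 2.65 mL + 2700 μL = 5.35 mL total → factor 5.35/2.65 = 2.0189
Step 3: 1.45 mL + 2100 μL = 3.55 mL total → factor 3.55/1.45 = 2.4483
Step 4: 65 μL brought to 2600 μL → factor 2600/65 = 40
Overall dilution factor = 14.462 × 2.0189 × 2.4483 × 40 = 2859.2
Final = 3.00 mM / 2859.2 = 0.001049 mM = 1.05 μM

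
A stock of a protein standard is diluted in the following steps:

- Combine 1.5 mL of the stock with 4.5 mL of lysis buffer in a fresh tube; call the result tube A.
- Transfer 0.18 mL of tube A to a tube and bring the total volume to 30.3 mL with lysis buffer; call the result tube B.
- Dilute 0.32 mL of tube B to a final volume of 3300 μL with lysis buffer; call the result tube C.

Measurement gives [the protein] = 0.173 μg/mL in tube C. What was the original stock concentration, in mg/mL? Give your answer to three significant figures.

Step 1: 1.5 mL + 4.5 mL = 6 mL total → factor 6/1.5 = 4
Step 2: 0.18 mL brought to 30.3 mL → factor 30.3/0.18 = 168.33
Step 3: 0.32 mL brought to 3300 μL → factor 3.3/0.32 = 10.312
Overall dilution factor = 4 × 168.33 × 10.312 = 6943.8
Stock = 0.173 μg/mL × 6943.8 = 1201 μg/mL = 1.20 mg/mL

1.20 mg/mL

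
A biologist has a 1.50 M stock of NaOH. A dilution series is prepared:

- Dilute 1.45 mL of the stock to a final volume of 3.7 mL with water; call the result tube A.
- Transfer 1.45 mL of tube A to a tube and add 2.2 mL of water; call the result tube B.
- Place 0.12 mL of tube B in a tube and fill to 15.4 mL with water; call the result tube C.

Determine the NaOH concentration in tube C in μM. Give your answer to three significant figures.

1.82 × 10^3 μM

Step 1: 1.45 mL brought to 3.7 mL → factor 3.7/1.45 = 2.5517
Step 2: 1.45 mL + 2.2 mL = 3.65 mL total → factor 3.65/1.45 = 2.5172
Step 3: 0.12 mL brought to 15.4 mL → factor 15.4/0.12 = 128.33
Overall dilution factor = 2.5517 × 2.5172 × 128.33 = 824.32
Final = 1.50 M / 824.32 = 0.001820 M = 1.82 × 10^3 μM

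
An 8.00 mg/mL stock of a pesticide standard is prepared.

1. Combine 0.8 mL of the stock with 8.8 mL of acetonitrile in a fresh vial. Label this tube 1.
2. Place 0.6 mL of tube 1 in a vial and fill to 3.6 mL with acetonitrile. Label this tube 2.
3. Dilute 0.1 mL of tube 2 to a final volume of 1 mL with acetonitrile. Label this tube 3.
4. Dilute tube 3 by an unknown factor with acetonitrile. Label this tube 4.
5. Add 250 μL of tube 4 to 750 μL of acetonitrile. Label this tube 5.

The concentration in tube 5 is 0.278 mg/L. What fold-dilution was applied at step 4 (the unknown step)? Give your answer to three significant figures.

Step 1: 0.8 mL + 8.8 mL = 9.6 mL total → factor 9.6/0.8 = 12
Step 2: 0.6 mL brought to 3.6 mL → factor 3.6/0.6 = 6
Step 3: 0.1 mL brought to 1 mL → factor 1/0.1 = 10
Step 4: unknown factor x
Step 5: 250 μL + 750 μL = 1000 μL total → factor 1000/250 = 4
Product of known-step factors = 2880
Overall factor = 8.00 mg/mL / (0.278 mg/L) = 28777
x = 28777 / 2880 = 9.99

9.99-fold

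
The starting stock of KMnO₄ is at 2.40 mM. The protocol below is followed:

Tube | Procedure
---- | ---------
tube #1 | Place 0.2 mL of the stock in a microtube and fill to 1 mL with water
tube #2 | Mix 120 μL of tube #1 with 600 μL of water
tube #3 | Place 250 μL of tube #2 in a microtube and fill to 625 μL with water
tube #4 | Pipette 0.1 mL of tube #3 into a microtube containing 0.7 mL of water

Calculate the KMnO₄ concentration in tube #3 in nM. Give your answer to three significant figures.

Step 1: 0.2 mL brought to 1 mL → factor 1/0.2 = 5
Step 2: 120 μL + 600 μL = 720 μL total → factor 720/120 = 6
Step 3: 250 μL brought to 625 μL → factor 625/250 = 2.5
Dilution factor through tube #3 = 5 × 6 × 2.5 = 75
[tube #3] = 2.40 mM / 75 = 0.03200 mM = 3.20 × 10^4 nM

3.20 × 10^4 nM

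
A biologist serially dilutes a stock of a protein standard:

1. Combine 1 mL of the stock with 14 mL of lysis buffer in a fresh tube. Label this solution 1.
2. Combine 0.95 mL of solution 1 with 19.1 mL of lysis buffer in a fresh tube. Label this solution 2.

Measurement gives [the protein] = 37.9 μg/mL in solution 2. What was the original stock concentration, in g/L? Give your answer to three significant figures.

12.0 g/L

Step 1: 1 mL + 14 mL = 15 mL total → factor 15/1 = 15
Step 2: 0.95 mL + 19.1 mL = 20.05 mL total → factor 20.05/0.95 = 21.105
Overall dilution factor = 15 × 21.105 = 316.58
Stock = 37.9 μg/mL × 316.58 = 1.200 × 10^4 μg/mL = 12.0 g/L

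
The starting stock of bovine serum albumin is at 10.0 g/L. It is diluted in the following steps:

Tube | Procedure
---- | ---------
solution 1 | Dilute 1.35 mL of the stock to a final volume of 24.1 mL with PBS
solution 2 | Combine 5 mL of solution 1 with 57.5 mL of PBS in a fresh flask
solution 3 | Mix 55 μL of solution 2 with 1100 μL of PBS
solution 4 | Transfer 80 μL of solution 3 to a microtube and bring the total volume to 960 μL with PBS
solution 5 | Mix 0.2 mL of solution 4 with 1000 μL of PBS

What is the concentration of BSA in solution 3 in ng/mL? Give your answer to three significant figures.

Step 1: 1.35 mL brought to 24.1 mL → factor 24.1/1.35 = 17.852
Step 2: 5 mL + 57.5 mL = 62.5 mL total → factor 62.5/5 = 12.5
Step 3: 55 μL + 1100 μL = 1155 μL total → factor 1155/55 = 21
Dilution factor through solution 3 = 17.852 × 12.5 × 21 = 4686.1
[solution 3] = 10.0 g/L / 4686.1 = 0.002134 g/L = 2.13 × 10^3 ng/mL

2.13 × 10^3 ng/mL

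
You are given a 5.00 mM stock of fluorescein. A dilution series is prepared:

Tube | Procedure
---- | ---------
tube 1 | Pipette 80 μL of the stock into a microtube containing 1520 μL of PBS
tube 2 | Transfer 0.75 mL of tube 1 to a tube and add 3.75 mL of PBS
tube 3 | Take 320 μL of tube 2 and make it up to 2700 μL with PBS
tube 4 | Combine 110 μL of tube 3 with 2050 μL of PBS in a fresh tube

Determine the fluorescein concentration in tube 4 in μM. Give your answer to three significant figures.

Step 1: 80 μL + 1520 μL = 1600 μL total → factor 1600/80 = 20
Step 2: 0.75 mL + 3.75 mL = 4.5 mL total → factor 4.5/0.75 = 6
Step 3: 320 μL brought to 2700 μL → factor 2700/320 = 8.4375
Step 4: 110 μL + 2050 μL = 2160 μL total → factor 2160/110 = 19.636
Overall dilution factor = 20 × 6 × 8.4375 × 19.636 = 19882
Final = 5.00 mM / 19882 = 0.0002515 mM = 0.251 μM

0.251 μM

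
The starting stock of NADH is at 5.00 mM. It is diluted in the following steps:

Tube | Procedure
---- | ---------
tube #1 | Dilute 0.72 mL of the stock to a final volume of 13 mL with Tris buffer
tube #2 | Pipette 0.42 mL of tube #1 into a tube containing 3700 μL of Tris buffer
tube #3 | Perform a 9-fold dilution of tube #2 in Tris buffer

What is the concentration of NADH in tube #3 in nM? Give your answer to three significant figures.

Step 1: 0.72 mL brought to 13 mL → factor 13/0.72 = 18.056
Step 2: 0.42 mL + 3700 μL = 4.12 mL total → factor 4.12/0.42 = 9.8095
Step 3: 9-fold → factor 9
Overall dilution factor = 18.056 × 9.8095 × 9 = 1594
Final = 5.00 mM / 1594 = 0.003137 mM = 3.14 × 10^3 nM

3.14 × 10^3 nM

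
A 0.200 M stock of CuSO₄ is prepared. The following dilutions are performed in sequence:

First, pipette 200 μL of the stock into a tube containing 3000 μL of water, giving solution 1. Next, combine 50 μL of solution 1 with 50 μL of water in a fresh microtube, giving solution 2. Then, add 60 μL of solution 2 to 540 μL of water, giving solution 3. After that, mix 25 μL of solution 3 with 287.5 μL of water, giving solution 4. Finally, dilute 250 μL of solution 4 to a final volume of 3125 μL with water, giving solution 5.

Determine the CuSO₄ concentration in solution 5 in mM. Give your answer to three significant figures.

0.00400 mM

Step 1: 200 μL + 3000 μL = 3200 μL total → factor 3200/200 = 16
Step 2: 50 μL + 50 μL = 100 μL total → factor 100/50 = 2
Step 3: 60 μL + 540 μL = 600 μL total → factor 600/60 = 10
Step 4: 25 μL + 287.5 μL = 312.5 μL total → factor 312.5/25 = 12.5
Step 5: 250 μL brought to 3125 μL → factor 3125/250 = 12.5
Overall dilution factor = 16 × 2 × 10 × 12.5 × 12.5 = 50000
Final = 0.200 M / 50000 = 4.000 × 10^-6 M = 0.00400 mM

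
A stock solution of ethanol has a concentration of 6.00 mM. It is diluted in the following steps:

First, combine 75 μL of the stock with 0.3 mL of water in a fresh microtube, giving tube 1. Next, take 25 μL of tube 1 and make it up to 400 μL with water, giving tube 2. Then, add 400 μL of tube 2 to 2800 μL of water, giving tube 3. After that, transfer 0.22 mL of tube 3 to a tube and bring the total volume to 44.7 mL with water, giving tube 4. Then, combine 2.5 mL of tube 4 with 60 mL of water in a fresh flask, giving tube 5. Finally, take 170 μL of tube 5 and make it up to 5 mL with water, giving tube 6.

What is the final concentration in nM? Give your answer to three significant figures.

0.0628 nM

Step 1: 75 μL + 0.3 mL = 375 μL total → factor 375/75 = 5
Step 2: 25 μL brought to 400 μL → factor 400/25 = 16
Step 3: 400 μL + 2800 μL = 3200 μL total → factor 3200/400 = 8
Step 4: 0.22 mL brought to 44.7 mL → factor 44.7/0.22 = 203.18
Step 5: 2.5 mL + 60 mL = 62.5 mL total → factor 62.5/2.5 = 25
Step 6: 170 μL brought to 5 mL → factor 5000/170 = 29.412
Overall dilution factor = 5 × 16 × 8 × 203.18 × 25 × 29.412 = 9.5615 × 10^7
Final = 6.00 mM / 9.5615 × 10^7 = 6.275 × 10^-8 mM = 0.0628 nM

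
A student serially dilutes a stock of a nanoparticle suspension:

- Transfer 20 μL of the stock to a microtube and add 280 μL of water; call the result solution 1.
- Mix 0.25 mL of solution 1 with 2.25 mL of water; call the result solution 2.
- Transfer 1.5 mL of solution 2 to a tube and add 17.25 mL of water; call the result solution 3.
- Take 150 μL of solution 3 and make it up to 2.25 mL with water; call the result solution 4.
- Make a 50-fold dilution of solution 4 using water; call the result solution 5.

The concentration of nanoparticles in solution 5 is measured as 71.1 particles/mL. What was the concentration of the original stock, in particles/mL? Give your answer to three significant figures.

1.00 × 10^8 particles/mL

Step 1: 20 μL + 280 μL = 300 μL total → factor 300/20 = 15
Step 2: 0.25 mL + 2.25 mL = 2.5 mL total → factor 2.5/0.25 = 10
Step 3: 1.5 mL + 17.25 mL = 18.75 mL total → factor 18.75/1.5 = 12.5
Step 4: 150 μL brought to 2.25 mL → factor 2250/150 = 15
Step 5: 50-fold → factor 50
Overall dilution factor = 15 × 10 × 12.5 × 15 × 50 = 1.4062 × 10^6
Stock = 71.1 particles/mL × 1.4062 × 10^6 = 1.00 × 10^8 particles/mL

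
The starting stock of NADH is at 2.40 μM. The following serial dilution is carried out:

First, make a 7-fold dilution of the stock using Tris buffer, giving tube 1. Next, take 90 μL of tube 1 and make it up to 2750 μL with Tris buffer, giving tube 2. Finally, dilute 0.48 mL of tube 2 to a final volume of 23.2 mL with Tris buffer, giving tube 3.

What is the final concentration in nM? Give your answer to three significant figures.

0.232 nM

Step 1: 7-fold → factor 7
Step 2: 90 μL brought to 2750 μL → factor 2750/90 = 30.556
Step 3: 0.48 mL brought to 23.2 mL → factor 23.2/0.48 = 48.333
Overall dilution factor = 7 × 30.556 × 48.333 = 10338
Final = 2.40 μM / 10338 = 0.0002322 μM = 0.232 nM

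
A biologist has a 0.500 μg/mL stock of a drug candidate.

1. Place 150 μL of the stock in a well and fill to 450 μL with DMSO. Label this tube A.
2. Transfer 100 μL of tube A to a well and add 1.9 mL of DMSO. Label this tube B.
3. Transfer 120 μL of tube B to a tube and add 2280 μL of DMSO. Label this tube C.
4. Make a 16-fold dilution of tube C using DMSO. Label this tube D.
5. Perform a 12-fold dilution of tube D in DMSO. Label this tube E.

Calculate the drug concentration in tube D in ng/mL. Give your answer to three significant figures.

0.0260 ng/mL

Step 1: 150 μL brought to 450 μL → factor 450/150 = 3
Step 2: 100 μL + 1.9 mL = 2000 μL total → factor 2000/100 = 20
Step 3: 120 μL + 2280 μL = 2400 μL total → factor 2400/120 = 20
Step 4: 16-fold → factor 16
Dilution factor through tube D = 3 × 20 × 20 × 16 = 19200
[tube D] = 0.500 μg/mL / 19200 = 2.604 × 10^-5 μg/mL = 0.0260 ng/mL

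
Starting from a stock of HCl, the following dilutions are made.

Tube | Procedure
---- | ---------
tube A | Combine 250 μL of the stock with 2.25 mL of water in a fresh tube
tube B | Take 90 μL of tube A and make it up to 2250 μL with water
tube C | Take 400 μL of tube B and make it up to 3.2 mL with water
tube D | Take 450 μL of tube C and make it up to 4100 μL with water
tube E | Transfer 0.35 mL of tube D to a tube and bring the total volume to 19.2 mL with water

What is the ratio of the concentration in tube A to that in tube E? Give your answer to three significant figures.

1.00 × 10^5

Step 1: 250 μL + 2.25 mL = 2500 μL total → factor 2500/250 = 10
Step 2: 90 μL brought to 2250 μL → factor 2250/90 = 25
Step 3: 400 μL brought to 3.2 mL → factor 3200/400 = 8
Step 4: 450 μL brought to 4100 μL → factor 4100/450 = 9.1111
Step 5: 0.35 mL brought to 19.2 mL → factor 19.2/0.35 = 54.857
Dilution factor to tube A = 10; to tube E = 9.9962 × 10^5
[tube A]/[tube E] = (factor to tube E)/(factor to tube A) = 9.9962 × 10^5/10 = 1.00 × 10^5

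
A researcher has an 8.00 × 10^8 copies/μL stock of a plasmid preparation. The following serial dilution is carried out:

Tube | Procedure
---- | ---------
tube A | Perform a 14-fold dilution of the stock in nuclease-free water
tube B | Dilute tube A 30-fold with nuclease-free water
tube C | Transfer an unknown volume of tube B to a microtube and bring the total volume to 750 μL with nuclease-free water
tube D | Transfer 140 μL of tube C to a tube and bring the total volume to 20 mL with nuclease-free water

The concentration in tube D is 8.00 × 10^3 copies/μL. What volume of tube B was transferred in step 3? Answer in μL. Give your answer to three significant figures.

Step 1: 14-fold → factor 14
Step 2: 30-fold → factor 30
Step 3: v brought to 750 μL → factor = 750 μL/v
Step 4: 140 μL brought to 20 mL → factor 20000/140 = 142.86
Product of known-step factors = 60000
Overall factor = 8.00 × 10^8 copies/μL / (8.00 × 10^3 copies/μL) = 1 × 10^5
Step-3 factor = 1 × 10^5 / 60000 = 1.6667
v = 750 μL / 1.6667 = 450 μL

450 μL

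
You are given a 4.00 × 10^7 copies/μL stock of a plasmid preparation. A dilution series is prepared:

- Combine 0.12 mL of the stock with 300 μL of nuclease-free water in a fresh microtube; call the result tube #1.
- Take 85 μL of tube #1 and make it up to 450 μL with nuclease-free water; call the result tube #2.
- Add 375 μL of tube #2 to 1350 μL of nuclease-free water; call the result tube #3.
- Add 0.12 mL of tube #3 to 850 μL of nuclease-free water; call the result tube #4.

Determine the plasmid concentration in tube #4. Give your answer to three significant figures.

Step 1: 0.12 mL + 300 μL = 0.42 mL total → factor 0.42/0.12 = 3.5
Step 2: 85 μL brought to 450 μL → factor 450/85 = 5.2941
Step 3: 375 μL + 1350 μL = 1725 μL total → factor 1725/375 = 4.6
Step 4: 0.12 mL + 850 μL = 0.97 mL total → factor 0.97/0.12 = 8.0833
Overall dilution factor = 3.5 × 5.2941 × 4.6 × 8.0833 = 688.99
Final = 4.00 × 10^7 copies/μL / 688.99 = 5.81 × 10^4 copies/μL

5.81 × 10^4 copies/μL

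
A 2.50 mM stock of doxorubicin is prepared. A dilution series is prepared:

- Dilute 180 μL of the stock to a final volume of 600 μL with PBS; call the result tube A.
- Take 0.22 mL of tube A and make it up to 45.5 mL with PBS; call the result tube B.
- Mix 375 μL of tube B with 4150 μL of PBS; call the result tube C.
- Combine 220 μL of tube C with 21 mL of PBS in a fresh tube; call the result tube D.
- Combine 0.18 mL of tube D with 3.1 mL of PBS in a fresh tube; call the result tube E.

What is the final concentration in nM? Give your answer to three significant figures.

Step 1: 180 μL brought to 600 μL → factor 600/180 = 3.3333
Step 2: 0.22 mL brought to 45.5 mL → factor 45.5/0.22 = 206.82
Step 3: 375 μL + 4150 μL = 4525 μL total → factor 4525/375 = 12.067
Step 4: 220 μL + 21 mL = 21220 μL total → factor 21220/220 = 96.455
Step 5: 0.18 mL + 3.1 mL = 3.28 mL total → factor 3.28/0.18 = 18.222
Overall dilution factor = 3.3333 × 206.82 × 12.067 × 96.455 × 18.222 = 1.4621 × 10^7
Final = 2.50 mM / 1.4621 × 10^7 = 1.710 × 10^-7 mM = 0.171 nM

0.171 nM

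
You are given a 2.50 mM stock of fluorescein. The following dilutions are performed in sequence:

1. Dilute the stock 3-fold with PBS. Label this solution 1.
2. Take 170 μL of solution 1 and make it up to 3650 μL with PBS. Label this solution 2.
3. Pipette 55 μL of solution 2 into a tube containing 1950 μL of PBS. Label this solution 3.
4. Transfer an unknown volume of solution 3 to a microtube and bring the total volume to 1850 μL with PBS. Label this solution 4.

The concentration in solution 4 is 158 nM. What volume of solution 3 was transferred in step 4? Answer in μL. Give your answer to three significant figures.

Step 1: 3-fold → factor 3
Step 2: 170 μL brought to 3650 μL → factor 3650/170 = 21.471
Step 3: 55 μL + 1950 μL = 2005 μL total → factor 2005/55 = 36.455
Step 4: v brought to 1850 μL → factor = 1850 μL/v
Product of known-step factors = 2348.1
Overall factor = 2.50 mM / (158 nM) = 15823
Step-4 factor = 15823 / 2348.1 = 6.7385
v = 1850 μL / 6.7385 = 275 μL

275 μL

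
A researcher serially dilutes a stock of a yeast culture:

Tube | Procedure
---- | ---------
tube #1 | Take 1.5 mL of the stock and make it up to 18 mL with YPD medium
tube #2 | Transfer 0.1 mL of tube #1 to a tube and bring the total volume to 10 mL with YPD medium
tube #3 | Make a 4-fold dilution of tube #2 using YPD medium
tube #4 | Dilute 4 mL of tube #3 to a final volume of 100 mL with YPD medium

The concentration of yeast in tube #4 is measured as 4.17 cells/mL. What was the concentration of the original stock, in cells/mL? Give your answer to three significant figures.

Step 1: 1.5 mL brought to 18 mL → factor 18/1.5 = 12
Step 2: 0.1 mL brought to 10 mL → factor 10/0.1 = 100
Step 3: 4-fold → factor 4
Step 4: 4 mL brought to 100 mL → factor 100/4 = 25
Overall dilution factor = 12 × 100 × 4 × 25 = 1.2 × 10^5
Stock = 4.17 cells/mL × 1.2 × 10^5 = 5.00 × 10^5 cells/mL

5.00 × 10^5 cells/mL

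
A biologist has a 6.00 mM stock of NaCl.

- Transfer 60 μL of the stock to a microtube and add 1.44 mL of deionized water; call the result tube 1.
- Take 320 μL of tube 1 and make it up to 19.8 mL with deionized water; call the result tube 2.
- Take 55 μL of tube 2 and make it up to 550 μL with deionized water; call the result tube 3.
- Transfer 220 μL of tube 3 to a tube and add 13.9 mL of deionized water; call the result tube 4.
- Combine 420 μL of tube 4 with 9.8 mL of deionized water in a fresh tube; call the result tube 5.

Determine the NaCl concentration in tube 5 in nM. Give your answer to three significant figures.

0.248 nM

Step 1: 60 μL + 1.44 mL = 1500 μL total → factor 1500/60 = 25
Step 2: 320 μL brought to 19.8 mL → factor 19800/320 = 61.875
Step 3: 55 μL brought to 550 μL → factor 550/55 = 10
Step 4: 220 μL + 13.9 mL = 14120 μL total → factor 14120/220 = 64.182
Step 5: 420 μL + 9.8 mL = 10220 μL total → factor 10220/420 = 24.333
Overall dilution factor = 25 × 61.875 × 10 × 64.182 × 24.333 = 2.4158 × 10^7
Final = 6.00 mM / 2.4158 × 10^7 = 2.484 × 10^-7 mM = 0.248 nM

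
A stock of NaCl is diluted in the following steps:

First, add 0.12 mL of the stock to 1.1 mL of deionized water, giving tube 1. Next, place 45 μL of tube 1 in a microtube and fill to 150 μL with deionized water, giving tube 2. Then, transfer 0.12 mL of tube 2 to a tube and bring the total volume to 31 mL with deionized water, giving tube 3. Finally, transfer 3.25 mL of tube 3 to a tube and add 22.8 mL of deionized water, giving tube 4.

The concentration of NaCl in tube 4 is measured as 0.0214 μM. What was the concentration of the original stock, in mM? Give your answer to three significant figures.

Step 1: 0.12 mL + 1.1 mL = 1.22 mL total → factor 1.22/0.12 = 10.167
Step 2: 45 μL brought to 150 μL → factor 150/45 = 3.3333
Step 3: 0.12 mL brought to 31 mL → factor 31/0.12 = 258.33
Step 4: 3.25 mL + 22.8 mL = 26.05 mL total → factor 26.05/3.25 = 8.0154
Overall dilution factor = 10.167 × 3.3333 × 258.33 × 8.0154 = 70172
Stock = 0.0214 μM × 70172 = 1502 μM = 1.50 mM

1.50 mM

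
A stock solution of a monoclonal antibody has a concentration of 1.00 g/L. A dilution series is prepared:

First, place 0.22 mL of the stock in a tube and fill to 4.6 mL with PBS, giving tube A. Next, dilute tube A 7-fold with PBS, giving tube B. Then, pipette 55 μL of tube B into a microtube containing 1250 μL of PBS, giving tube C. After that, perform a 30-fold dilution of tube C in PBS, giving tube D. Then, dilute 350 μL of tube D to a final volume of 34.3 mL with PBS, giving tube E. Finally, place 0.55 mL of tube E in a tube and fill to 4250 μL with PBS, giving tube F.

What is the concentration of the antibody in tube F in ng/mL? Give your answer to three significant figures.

0.0127 ng/mL

Step 1: 0.22 mL brought to 4.6 mL → factor 4.6/0.22 = 20.909
Step 2: 7-fold → factor 7
Step 3: 55 μL + 1250 μL = 1305 μL total → factor 1305/55 = 23.727
Step 4: 30-fold → factor 30
Step 5: 350 μL brought to 34.3 mL → factor 34300/350 = 98
Step 6: 0.55 mL brought to 4250 μL → factor 4.25/0.55 = 7.7273
Dilution factor through tube F = 20.909 × 7 × 23.727 × 30 × 98 × 7.7273 = 7.8896 × 10^7
[tube F] = 1.00 g/L / 7.8896 × 10^7 = 1.267 × 10^-8 g/L = 0.0127 ng/mL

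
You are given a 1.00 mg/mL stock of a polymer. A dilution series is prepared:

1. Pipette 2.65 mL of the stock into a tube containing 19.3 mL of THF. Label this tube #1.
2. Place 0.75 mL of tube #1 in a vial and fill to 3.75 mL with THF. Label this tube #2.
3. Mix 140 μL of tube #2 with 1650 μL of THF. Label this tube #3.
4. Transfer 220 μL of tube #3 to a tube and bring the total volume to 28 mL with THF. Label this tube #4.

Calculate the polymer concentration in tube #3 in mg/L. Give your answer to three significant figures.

Step 1: 2.65 mL + 19.3 mL = 21.95 mL total → factor 21.95/2.65 = 8.283
Step 2: 0.75 mL brought to 3.75 mL → factor 3.75/0.75 = 5
Step 3: 140 μL + 1650 μL = 1790 μL total → factor 1790/140 = 12.786
Dilution factor through tube #3 = 8.283 × 5 × 12.786 = 529.52
[tube #3] = 1.00 mg/mL / 529.52 = 0.001888 mg/mL = 1.89 mg/L

1.89 mg/L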